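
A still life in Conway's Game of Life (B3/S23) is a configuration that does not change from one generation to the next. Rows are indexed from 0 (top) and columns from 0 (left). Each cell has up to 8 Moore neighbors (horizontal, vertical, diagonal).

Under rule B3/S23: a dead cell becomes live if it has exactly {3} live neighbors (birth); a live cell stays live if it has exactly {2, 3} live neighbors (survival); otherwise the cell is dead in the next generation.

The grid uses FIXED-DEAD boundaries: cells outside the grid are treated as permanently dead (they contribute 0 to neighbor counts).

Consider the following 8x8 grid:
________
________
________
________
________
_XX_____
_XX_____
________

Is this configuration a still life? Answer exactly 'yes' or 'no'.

Answer: yes

Derivation:
Compute generation 1 and compare to generation 0 (given above):
Generation 1:
________
________
________
________
________
_XX_____
_XX_____
________
The grids are IDENTICAL -> still life.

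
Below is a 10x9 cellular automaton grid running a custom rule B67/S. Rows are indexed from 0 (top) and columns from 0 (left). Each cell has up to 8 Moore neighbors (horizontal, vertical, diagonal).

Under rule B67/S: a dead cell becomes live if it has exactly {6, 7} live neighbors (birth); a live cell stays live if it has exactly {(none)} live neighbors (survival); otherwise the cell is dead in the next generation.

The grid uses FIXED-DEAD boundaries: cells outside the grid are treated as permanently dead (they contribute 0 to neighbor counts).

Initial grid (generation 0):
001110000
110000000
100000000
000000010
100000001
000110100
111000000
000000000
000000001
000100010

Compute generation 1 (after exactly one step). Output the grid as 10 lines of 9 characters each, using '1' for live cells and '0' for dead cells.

Answer: 000000000
000000000
000000000
000000000
000000000
000000000
000000000
000000000
000000000
000000000

Derivation:
Simulating step by step:
Generation 0 (given above): 18 live cells
Generation 1: 0 live cells
(generation 1 grid is the final answer)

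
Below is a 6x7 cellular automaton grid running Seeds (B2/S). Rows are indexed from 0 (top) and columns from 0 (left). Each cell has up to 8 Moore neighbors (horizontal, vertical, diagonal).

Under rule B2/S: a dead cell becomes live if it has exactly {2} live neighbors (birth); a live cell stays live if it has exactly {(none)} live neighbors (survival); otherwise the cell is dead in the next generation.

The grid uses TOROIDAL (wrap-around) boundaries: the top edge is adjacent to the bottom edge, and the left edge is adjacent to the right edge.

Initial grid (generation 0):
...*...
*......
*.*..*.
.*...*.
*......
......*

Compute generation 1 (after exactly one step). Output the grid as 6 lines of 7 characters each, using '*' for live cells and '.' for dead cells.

Simulating step by step:
Generation 0 (given above): 9 live cells
Generation 1: 11 live cells
(generation 1 grid is the final answer)

Answer: *.....*
..***..
....*..
..*.*..
.*...*.
*......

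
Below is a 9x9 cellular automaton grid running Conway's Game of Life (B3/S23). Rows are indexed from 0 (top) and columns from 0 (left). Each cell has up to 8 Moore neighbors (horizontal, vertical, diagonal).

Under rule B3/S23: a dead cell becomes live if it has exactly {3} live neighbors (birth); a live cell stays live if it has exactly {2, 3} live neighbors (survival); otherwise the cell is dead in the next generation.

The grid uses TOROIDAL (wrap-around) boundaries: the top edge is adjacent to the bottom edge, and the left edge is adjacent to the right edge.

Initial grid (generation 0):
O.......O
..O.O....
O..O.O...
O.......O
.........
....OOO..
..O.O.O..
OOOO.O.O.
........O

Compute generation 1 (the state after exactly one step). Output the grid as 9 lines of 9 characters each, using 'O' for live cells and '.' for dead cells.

Simulating step by step:
Generation 0 (given above): 22 live cells
Generation 1: 31 live cells
(generation 1 grid is the final answer)

Answer: O.......O
OO.OO...O
OO.OO...O
O.......O
.....O...
...OO.O..
..O....O.
OOOOOOOOO
..O....O.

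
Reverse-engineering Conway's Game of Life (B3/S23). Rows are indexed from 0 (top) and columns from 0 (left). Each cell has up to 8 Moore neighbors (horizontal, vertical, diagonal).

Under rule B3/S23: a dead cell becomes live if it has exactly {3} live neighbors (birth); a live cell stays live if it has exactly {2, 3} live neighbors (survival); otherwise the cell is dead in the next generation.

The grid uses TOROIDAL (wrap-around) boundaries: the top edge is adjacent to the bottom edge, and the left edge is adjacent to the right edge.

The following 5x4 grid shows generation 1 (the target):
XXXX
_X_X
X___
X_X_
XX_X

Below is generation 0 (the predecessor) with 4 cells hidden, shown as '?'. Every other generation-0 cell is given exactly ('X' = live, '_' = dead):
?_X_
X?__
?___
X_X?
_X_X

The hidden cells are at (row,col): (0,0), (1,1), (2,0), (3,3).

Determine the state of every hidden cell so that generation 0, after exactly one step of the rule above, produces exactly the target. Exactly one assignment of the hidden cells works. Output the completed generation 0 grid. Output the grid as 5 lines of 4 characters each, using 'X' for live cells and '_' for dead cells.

Answer: __X_
X___
X___
X_X_
_X_X

Derivation:
Hidden generation-0 cells (in order): (0,0), (1,1), (2,0), (3,3).
A hidden cell only influences target cells in its own 3x3 neighborhood. Try each of the 2^4 = 16 assignments, step the completed generation 0 forward once under B3/S23, and compare with the target:
  (0,0)=_ (1,1)=_ (2,0)=_ (3,3)=_ -> step gives (1,1)='_' but target has 'X' -> reject
  (0,0)=_ (1,1)=_ (2,0)=_ (3,3)=X -> step gives (1,1)='_' but target has 'X' -> reject
  (0,0)=_ (1,1)=_ (2,0)=X (3,3)=_ -> step reproduces the target at every cell -> ACCEPT
  (0,0)=_ (1,1)=_ (2,0)=X (3,3)=X -> step gives (3,0)='_' but target has 'X' -> reject
  (0,0)=_ (1,1)=X (2,0)=_ (3,3)=_ -> step gives (0,0)='_' but target has 'X' -> reject
  (0,0)=_ (1,1)=X (2,0)=_ (3,3)=X -> step gives (0,0)='_' but target has 'X' -> reject
  (0,0)=_ (1,1)=X (2,0)=X (3,3)=_ -> step gives (0,0)='_' but target has 'X' -> reject
  (0,0)=_ (1,1)=X (2,0)=X (3,3)=X -> step gives (0,0)='_' but target has 'X' -> reject
  (0,0)=X (1,1)=_ (2,0)=_ (3,3)=_ -> step gives (0,1)='_' but target has 'X' -> reject
  (0,0)=X (1,1)=_ (2,0)=_ (3,3)=X -> step gives (0,1)='_' but target has 'X' -> reject
  (0,0)=X (1,1)=_ (2,0)=X (3,3)=_ -> step gives (0,1)='_' but target has 'X' -> reject
  (0,0)=X (1,1)=_ (2,0)=X (3,3)=X -> step gives (0,1)='_' but target has 'X' -> reject
  (0,0)=X (1,1)=X (2,0)=_ (3,3)=_ -> step gives (0,0)='_' but target has 'X' -> reject
  (0,0)=X (1,1)=X (2,0)=_ (3,3)=X -> step gives (0,0)='_' but target has 'X' -> reject
  (0,0)=X (1,1)=X (2,0)=X (3,3)=_ -> step gives (0,0)='_' but target has 'X' -> reject
  (0,0)=X (1,1)=X (2,0)=X (3,3)=X -> step gives (0,0)='_' but target has 'X' -> reject
Unique solution: (0,0)=dead, (1,1)=dead, (2,0)=live, (3,3)=dead.
Check: live-neighbor counts of every cell in the completed generation 0:
3323
1313
2414
3424
3343
Applying B3/S23 to generation 0 with these counts gives:
XXXX
_X_X
X___
X_X_
XX_X
which matches the target exactly.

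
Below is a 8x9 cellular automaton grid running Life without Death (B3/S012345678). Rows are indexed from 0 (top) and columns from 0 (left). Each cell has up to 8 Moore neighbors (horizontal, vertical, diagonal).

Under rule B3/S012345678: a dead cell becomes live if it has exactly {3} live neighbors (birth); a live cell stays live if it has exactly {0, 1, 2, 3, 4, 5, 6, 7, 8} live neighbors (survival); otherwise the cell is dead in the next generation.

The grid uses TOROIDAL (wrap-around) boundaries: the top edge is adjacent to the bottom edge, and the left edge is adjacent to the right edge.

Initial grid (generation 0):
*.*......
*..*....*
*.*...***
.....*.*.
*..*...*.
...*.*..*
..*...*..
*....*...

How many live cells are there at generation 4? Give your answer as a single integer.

Simulating step by step:
Generation 0 (given above): 22 live cells
Generation 1: 32 live cells
*.*......
*.**....*
***...***
**...*.*.
*..*...*.
..*******
..*.***..
*....*...
Generation 2: 40 live cells
*.**.....
*.**....*
****..***
**...*.*.
*..*...*.
.********
.**.***.*
*..****..
Generation 3: 47 live cells
*.**.*...
*.***...*
*****.***
**.***.*.
*..*...*.
.********
.**.***.*
*..******
Generation 4: 48 live cells
*.**.*...
*.***.*.*
*****.***
**.***.*.
*..*...*.
.********
.**.***.*
*..******
Population at generation 4: 48

Answer: 48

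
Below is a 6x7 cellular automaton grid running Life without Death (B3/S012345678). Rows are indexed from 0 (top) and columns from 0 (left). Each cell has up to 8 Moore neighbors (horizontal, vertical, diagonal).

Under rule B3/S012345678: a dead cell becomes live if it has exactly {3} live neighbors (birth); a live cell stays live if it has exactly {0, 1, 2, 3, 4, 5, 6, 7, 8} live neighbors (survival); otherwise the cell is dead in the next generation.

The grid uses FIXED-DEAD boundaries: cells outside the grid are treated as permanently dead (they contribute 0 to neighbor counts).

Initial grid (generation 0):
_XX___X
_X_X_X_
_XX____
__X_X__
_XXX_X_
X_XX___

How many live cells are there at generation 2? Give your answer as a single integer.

Answer: 25

Derivation:
Simulating step by step:
Generation 0 (given above): 17 live cells
Generation 1: 20 live cells
_XX___X
XX_X_X_
_XX_X__
__X_X__
_XXX_X_
X_XXX__
Generation 2: 25 live cells
XXX___X
XX_XXX_
XXX_XX_
__X_XX_
_XXX_X_
X_XXX__
Population at generation 2: 25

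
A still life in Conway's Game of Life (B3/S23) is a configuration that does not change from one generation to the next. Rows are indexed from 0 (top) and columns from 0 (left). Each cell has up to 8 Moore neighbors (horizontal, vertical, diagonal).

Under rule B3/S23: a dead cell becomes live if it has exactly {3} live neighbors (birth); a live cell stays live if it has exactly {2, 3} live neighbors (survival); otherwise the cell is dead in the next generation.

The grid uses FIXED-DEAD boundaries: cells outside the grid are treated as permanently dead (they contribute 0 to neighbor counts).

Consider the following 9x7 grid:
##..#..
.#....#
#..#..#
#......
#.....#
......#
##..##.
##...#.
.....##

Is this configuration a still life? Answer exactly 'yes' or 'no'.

Answer: no

Derivation:
Compute generation 1 and compare to generation 0 (given above):
Generation 1:
##.....
.##..#.
##.....
##.....
.......
##....#
##..###
##.....
.....##
Cell (0,4) differs: gen0=1 vs gen1=0 -> NOT a still life.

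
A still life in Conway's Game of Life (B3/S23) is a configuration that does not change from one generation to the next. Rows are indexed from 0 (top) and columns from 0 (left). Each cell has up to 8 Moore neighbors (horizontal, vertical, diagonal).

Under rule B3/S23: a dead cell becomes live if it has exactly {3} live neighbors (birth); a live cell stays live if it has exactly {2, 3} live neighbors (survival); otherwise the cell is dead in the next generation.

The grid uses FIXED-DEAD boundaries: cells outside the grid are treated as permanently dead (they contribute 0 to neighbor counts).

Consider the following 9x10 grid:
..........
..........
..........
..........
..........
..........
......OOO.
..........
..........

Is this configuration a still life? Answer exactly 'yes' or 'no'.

Answer: no

Derivation:
Compute generation 1 and compare to generation 0 (given above):
Generation 1:
..........
..........
..........
..........
..........
.......O..
.......O..
.......O..
..........
Cell (5,7) differs: gen0=0 vs gen1=1 -> NOT a still life.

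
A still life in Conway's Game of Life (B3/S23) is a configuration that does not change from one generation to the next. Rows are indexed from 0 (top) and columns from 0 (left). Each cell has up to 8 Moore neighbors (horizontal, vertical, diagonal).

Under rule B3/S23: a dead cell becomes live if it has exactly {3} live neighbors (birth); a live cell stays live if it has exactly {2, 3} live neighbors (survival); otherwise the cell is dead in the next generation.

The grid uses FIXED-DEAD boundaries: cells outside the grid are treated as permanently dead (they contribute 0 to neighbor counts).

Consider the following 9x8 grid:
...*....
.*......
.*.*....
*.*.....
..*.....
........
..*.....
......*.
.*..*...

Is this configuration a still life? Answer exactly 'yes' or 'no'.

Compute generation 1 and compare to generation 0 (given above):
Generation 1:
........
........
**......
..**....
.*......
........
........
........
........
Cell (0,3) differs: gen0=1 vs gen1=0 -> NOT a still life.

Answer: no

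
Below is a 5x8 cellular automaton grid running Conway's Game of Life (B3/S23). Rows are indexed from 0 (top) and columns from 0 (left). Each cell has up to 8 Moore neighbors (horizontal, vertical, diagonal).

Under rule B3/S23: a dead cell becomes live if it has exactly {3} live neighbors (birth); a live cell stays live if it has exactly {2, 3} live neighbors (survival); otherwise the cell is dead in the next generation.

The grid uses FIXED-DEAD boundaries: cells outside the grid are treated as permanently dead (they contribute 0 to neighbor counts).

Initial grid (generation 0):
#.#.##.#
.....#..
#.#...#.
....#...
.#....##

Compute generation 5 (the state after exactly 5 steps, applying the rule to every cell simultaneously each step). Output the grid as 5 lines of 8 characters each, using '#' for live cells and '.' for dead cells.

Simulating step by step:
Generation 0 (given above): 13 live cells
Generation 1: 11 live cells
....###.
...###..
.....#..
.#...###
........
Generation 2: 6 live cells
...#..#.
...#....
........
.....##.
......#.
Generation 3: 4 live cells
........
........
........
.....##.
.....##.
Generation 4: 4 live cells
........
........
........
.....##.
.....##.
Generation 5: 4 live cells
(generation 5 grid is the final answer)

Answer: ........
........
........
.....##.
.....##.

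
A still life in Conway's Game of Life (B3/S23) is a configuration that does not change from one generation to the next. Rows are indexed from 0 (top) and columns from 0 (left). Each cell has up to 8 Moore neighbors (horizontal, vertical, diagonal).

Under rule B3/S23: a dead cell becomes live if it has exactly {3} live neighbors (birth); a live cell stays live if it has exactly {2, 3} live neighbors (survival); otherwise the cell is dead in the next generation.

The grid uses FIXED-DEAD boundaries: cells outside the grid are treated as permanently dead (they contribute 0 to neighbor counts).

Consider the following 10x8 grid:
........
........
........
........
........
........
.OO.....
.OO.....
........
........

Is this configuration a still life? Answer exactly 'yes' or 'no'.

Answer: yes

Derivation:
Compute generation 1 and compare to generation 0 (given above):
Generation 1:
........
........
........
........
........
........
.OO.....
.OO.....
........
........
The grids are IDENTICAL -> still life.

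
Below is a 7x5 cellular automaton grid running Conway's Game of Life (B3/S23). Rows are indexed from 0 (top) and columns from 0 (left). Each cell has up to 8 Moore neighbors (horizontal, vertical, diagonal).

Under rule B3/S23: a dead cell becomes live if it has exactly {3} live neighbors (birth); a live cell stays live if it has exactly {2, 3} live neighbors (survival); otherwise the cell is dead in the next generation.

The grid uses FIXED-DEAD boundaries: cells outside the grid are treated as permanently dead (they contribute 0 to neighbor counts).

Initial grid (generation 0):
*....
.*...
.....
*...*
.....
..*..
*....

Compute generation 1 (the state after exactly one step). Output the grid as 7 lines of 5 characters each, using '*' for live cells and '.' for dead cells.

Answer: .....
.....
.....
.....
.....
.....
.....

Derivation:
Simulating step by step:
Generation 0 (given above): 6 live cells
Generation 1: 0 live cells
(generation 1 grid is the final answer)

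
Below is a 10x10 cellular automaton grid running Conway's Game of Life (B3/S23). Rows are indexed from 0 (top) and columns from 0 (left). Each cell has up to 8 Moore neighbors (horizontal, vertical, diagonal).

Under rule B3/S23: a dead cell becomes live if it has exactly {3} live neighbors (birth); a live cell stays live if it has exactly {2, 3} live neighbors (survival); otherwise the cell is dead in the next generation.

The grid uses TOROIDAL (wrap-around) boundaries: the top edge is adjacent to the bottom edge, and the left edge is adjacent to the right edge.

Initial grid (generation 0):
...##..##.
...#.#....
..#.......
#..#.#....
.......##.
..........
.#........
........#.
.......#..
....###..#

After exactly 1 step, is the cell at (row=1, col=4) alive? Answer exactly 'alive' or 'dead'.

Answer: dead

Derivation:
Simulating step by step:
Generation 0 (given above): 19 live cells
Generation 1: 15 live cells
...#...##.
..##......
..##......
..........
..........
..........
..........
..........
.....####.
...####...

Cell (1,4) at generation 1: 0 -> dead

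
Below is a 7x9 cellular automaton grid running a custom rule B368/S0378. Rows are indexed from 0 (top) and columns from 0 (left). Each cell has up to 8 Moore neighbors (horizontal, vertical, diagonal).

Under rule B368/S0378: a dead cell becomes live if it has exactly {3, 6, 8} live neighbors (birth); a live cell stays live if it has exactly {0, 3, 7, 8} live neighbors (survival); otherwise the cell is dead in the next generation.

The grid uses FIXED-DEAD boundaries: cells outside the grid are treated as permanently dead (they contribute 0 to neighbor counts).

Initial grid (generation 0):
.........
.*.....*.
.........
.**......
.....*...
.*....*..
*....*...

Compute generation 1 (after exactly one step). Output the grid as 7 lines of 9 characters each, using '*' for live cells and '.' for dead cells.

Answer: .........
.*.....*.
.**......
.........
.**......
.....*...
.........

Derivation:
Simulating step by step:
Generation 0 (given above): 9 live cells
Generation 1: 7 live cells
(generation 1 grid is the final answer)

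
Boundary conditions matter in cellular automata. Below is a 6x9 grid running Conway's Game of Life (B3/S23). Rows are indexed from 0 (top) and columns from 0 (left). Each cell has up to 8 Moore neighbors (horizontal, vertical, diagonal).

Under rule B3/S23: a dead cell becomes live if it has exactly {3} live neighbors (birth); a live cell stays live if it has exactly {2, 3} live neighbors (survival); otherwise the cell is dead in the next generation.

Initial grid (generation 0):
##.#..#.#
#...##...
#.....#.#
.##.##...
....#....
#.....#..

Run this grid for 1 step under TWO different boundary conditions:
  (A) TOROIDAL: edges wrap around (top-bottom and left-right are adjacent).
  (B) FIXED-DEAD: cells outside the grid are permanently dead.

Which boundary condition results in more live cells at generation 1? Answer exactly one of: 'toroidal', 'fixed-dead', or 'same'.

Answer: toroidal

Derivation:
Under TOROIDAL boundary, generation 1:
.#..#.###
....###..
#..#..#.#
##.###...
.#.##....
##...#.##
Population = 25

Under FIXED-DEAD boundary, generation 1:
##..##...
#...###..
#..#..#..
.#.###...
.#.##....
.........
Population = 18

Comparison: toroidal=25, fixed-dead=18 -> toroidal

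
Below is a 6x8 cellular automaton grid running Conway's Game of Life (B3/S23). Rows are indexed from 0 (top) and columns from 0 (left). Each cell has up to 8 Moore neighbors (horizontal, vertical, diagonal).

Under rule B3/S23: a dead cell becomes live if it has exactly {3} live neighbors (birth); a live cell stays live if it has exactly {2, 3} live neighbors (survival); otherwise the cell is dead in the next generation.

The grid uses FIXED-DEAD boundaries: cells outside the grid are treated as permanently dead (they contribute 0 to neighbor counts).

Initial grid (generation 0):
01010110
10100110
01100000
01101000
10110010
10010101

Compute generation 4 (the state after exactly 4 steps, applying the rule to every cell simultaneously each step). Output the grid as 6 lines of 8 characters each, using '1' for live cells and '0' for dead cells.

Simulating step by step:
Generation 0 (given above): 21 live cells
Generation 1: 21 live cells
01101110
10011110
10000100
10000000
10000110
01111010
Generation 2: 25 live cells
01100010
10110000
11000110
11000110
10111110
01111010
Generation 3: 16 live cells
01110000
10010110
00001110
00010001
10000001
01000010
Generation 4: 14 live cells
(generation 4 grid is the final answer)

Answer: 01111000
01010010
00010001
00001101
00000011
00000000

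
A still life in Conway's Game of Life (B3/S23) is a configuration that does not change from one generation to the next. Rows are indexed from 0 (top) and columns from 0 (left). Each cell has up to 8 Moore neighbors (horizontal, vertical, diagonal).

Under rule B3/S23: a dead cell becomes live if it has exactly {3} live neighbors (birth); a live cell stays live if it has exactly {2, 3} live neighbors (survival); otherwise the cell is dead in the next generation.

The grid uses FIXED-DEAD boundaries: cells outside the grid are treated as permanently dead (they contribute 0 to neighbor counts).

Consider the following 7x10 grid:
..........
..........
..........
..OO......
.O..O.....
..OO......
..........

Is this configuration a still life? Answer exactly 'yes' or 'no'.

Answer: yes

Derivation:
Compute generation 1 and compare to generation 0 (given above):
Generation 1:
..........
..........
..........
..OO......
.O..O.....
..OO......
..........
The grids are IDENTICAL -> still life.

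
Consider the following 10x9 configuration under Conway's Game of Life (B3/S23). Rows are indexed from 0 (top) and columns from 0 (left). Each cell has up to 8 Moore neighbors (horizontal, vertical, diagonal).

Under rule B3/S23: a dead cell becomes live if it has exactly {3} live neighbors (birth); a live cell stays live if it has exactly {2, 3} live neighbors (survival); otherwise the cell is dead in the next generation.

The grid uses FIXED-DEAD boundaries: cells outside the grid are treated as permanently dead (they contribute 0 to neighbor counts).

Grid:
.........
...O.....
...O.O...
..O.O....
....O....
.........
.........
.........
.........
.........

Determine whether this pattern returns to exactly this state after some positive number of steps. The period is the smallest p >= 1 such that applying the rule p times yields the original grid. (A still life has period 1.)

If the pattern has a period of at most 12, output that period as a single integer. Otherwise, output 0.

Answer: 2

Derivation:
Simulating and comparing each generation to the original:
Gen 0 (original, given above): 6 live cells
Gen 1: 6 live cells, differs from original
Gen 2: 6 live cells, MATCHES original -> period = 2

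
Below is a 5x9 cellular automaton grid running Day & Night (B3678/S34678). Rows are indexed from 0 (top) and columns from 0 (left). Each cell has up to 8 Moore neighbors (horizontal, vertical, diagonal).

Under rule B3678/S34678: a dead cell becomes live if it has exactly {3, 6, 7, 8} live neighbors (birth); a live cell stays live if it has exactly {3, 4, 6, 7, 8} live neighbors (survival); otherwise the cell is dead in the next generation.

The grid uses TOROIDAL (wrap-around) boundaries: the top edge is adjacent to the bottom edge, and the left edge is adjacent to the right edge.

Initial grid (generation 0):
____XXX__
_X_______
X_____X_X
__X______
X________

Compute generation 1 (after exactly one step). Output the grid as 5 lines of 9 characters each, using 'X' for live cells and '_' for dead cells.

Simulating step by step:
Generation 0 (given above): 9 live cells
Generation 1: 8 live cells
(generation 1 grid is the final answer)

Answer: _________
X_____XX_
_X_______
XX______X
_____X___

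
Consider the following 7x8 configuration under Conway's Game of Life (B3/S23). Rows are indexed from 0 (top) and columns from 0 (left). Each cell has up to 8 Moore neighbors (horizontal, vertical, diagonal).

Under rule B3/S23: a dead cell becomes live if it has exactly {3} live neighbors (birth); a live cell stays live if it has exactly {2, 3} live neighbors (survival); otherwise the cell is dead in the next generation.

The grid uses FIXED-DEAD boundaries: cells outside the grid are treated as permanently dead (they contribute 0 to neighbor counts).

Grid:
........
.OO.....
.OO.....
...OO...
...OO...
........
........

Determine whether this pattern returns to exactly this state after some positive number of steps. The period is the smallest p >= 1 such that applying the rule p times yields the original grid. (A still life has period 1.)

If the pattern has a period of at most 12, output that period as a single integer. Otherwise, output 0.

Answer: 2

Derivation:
Simulating and comparing each generation to the original:
Gen 0 (original, given above): 8 live cells
Gen 1: 6 live cells, differs from original
Gen 2: 8 live cells, MATCHES original -> period = 2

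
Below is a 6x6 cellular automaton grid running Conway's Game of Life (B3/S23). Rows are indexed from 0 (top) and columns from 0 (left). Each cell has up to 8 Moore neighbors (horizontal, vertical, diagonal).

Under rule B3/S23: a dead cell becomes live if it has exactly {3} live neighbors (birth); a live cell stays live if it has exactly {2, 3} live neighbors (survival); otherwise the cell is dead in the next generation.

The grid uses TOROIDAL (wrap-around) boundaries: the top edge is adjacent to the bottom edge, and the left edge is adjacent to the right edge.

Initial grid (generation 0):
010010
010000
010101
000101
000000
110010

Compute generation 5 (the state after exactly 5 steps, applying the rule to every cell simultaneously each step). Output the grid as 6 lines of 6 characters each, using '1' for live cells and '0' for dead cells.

Answer: 001000
101011
001000
011001
011011
011011

Derivation:
Simulating step by step:
Generation 0 (given above): 11 live cells
Generation 1: 13 live cells
011001
010010
000000
101000
100011
110001
Generation 2: 11 live cells
001011
111000
010000
110000
000010
001000
Generation 3: 12 live cells
101001
101101
000000
110000
010000
000011
Generation 4: 15 live cells
001000
101111
001001
110000
010001
010011
Generation 5: 17 live cells
(generation 5 grid is the final answer)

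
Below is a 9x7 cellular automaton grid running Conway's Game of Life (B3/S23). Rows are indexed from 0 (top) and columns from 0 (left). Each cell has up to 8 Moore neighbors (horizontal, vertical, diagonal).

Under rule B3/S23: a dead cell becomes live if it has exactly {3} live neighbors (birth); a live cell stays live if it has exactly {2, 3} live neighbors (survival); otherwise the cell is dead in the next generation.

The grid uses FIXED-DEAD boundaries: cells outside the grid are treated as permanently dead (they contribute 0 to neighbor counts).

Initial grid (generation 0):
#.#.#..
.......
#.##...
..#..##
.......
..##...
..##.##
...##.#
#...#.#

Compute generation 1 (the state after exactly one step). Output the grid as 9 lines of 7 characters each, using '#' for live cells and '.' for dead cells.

Simulating step by step:
Generation 0 (given above): 21 live cells
Generation 1: 18 live cells
(generation 1 grid is the final answer)

Answer: .......
..#....
.###...
.###...
..##...
..###..
.....##
..#...#
...##..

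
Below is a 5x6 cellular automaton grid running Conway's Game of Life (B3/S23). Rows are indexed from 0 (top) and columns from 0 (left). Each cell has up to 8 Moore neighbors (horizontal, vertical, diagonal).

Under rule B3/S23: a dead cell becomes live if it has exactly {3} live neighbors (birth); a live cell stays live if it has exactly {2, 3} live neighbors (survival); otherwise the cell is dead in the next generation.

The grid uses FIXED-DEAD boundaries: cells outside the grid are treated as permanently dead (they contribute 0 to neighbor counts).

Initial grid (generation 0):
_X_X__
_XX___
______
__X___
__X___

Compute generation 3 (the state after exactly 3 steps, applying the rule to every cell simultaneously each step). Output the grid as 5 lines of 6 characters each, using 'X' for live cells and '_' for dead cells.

Answer: _X____
X_____
_X____
______
______

Derivation:
Simulating step by step:
Generation 0 (given above): 6 live cells
Generation 1: 5 live cells
_X____
_XX___
_XX___
______
______
Generation 2: 5 live cells
_XX___
X_____
_XX___
______
______
Generation 3: 3 live cells
(generation 3 grid is the final answer)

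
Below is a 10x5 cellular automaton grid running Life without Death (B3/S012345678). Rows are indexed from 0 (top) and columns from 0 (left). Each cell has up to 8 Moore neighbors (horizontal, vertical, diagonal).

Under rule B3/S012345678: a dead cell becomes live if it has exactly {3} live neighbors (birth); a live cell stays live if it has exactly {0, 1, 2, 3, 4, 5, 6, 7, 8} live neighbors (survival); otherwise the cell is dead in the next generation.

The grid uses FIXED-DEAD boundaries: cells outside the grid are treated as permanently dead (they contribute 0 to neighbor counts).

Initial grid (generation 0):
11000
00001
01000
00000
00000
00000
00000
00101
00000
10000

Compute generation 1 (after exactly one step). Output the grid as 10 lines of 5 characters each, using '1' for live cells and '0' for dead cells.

Simulating step by step:
Generation 0 (given above): 7 live cells
Generation 1: 9 live cells
(generation 1 grid is the final answer)

Answer: 11000
11001
01000
00000
00000
00000
00000
00101
00000
10000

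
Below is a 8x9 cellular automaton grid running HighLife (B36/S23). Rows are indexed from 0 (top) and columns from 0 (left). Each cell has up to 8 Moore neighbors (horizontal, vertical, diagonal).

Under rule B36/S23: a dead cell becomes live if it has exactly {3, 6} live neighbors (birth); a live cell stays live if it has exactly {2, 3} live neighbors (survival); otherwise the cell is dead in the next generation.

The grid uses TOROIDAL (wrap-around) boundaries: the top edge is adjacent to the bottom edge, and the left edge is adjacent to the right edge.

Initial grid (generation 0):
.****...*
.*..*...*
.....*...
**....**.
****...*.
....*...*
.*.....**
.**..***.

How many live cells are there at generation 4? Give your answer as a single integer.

Answer: 31

Derivation:
Simulating step by step:
Generation 0 (given above): 28 live cells
Generation 1: 26 live cells
....*.*.*
.*..**...
.*...****
*.....**.
..**..**.
...*.....
.**..*..*
....***..
Generation 2: 29 live cells
...*..**.
....*...*
.*..*...*
***......
..**..***
.*.**.**.
..**.**..
*..**.*..
Generation 3: 22 live cells
...*..***
*..***..*
.***....*
.........
....***.*
.**.....*
.*..*....
.........
Generation 4: 31 live cells
*..*.****
.*...**..
.***....*
*.****.*.
*....*.*.
.****..*.
***......
.......*.
Population at generation 4: 31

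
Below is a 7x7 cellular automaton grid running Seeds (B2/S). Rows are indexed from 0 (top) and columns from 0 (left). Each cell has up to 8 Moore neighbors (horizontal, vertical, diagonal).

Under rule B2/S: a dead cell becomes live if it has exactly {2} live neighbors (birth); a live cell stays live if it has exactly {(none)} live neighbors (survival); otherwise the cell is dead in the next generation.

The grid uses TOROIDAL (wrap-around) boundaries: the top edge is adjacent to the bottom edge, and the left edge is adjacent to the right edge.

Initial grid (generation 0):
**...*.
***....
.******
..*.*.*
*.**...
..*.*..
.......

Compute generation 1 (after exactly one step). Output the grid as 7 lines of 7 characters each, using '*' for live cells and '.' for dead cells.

Simulating step by step:
Generation 0 (given above): 20 live cells
Generation 1: 7 live cells
(generation 1 grid is the final answer)

Answer: .......
.......
.......
.......
......*
.......
*.*****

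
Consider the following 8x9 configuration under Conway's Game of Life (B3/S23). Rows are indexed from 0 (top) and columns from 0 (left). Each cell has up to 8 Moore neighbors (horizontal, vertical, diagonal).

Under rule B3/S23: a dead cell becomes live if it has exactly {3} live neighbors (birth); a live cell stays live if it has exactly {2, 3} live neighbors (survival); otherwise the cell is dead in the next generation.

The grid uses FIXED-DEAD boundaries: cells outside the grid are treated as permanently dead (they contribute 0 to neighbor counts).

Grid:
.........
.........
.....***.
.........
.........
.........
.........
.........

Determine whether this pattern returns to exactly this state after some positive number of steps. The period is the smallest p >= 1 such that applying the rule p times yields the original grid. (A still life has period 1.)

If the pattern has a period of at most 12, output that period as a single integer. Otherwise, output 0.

Answer: 2

Derivation:
Simulating and comparing each generation to the original:
Gen 0 (original, given above): 3 live cells
Gen 1: 3 live cells, differs from original
Gen 2: 3 live cells, MATCHES original -> period = 2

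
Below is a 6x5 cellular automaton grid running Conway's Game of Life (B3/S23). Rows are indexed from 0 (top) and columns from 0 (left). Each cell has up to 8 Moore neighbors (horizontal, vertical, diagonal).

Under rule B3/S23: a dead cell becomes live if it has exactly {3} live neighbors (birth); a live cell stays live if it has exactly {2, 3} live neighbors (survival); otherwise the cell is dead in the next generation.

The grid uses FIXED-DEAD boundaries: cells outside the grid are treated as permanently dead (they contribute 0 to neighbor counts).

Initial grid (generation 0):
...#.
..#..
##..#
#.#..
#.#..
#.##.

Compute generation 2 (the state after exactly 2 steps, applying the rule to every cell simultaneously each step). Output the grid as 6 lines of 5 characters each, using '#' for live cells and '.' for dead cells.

Simulating step by step:
Generation 0 (given above): 12 live cells
Generation 1: 13 live cells
.....
.###.
#.##.
#.##.
#.#..
..##.
Generation 2: 9 live cells
(generation 2 grid is the final answer)

Answer: ..#..
.#.#.
#...#
#....
.....
.###.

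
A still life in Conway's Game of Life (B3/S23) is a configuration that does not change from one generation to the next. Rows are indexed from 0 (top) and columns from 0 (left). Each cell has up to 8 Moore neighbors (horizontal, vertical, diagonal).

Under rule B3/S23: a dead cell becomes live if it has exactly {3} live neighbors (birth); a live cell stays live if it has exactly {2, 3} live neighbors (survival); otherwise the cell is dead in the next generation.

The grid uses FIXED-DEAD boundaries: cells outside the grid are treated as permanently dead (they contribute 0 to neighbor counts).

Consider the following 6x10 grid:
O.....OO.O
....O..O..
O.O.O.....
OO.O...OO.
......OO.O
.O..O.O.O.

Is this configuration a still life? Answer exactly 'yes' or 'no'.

Answer: no

Derivation:
Compute generation 1 and compare to generation 0 (given above):
Generation 1:
......OOO.
.O.O.OOOO.
O.O.O..OO.
OOOO..OOO.
OOO..OO..O
.....OO.O.
Cell (0,0) differs: gen0=1 vs gen1=0 -> NOT a still life.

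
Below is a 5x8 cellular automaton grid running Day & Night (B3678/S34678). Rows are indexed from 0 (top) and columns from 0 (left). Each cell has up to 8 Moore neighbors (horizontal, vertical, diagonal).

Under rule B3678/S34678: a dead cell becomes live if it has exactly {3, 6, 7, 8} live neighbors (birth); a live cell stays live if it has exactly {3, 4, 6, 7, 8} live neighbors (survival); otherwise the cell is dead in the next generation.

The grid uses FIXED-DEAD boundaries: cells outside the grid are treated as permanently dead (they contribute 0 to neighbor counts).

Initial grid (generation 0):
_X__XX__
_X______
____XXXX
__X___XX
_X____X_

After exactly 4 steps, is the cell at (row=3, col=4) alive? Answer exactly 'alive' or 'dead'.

Answer: dead

Derivation:
Simulating step by step:
Generation 0 (given above): 13 live cells
Generation 1: 5 live cells
________
________
_____XXX
_______X
_______X
Generation 2: 3 live cells
________
______X_
______X_
_______X
________
Generation 3: 1 live cells
________
________
_______X
________
________
Generation 4: 0 live cells
________
________
________
________
________

Cell (3,4) at generation 4: 0 -> dead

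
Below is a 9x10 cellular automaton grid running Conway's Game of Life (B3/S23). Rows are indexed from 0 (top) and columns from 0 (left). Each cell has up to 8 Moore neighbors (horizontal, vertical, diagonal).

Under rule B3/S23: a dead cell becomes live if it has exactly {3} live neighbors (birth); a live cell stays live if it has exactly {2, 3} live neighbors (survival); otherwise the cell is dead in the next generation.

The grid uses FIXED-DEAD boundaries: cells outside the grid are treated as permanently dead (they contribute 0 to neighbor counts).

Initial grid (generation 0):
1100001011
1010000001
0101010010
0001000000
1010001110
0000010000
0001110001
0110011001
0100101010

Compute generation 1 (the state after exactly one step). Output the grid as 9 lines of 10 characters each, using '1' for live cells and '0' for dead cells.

Simulating step by step:
Generation 0 (given above): 32 live cells
Generation 1: 34 live cells
(generation 1 grid is the final answer)

Answer: 1100000011
1010000101
0101100000
0101101010
0000001100
0001010110
0011000000
0110001111
0110001100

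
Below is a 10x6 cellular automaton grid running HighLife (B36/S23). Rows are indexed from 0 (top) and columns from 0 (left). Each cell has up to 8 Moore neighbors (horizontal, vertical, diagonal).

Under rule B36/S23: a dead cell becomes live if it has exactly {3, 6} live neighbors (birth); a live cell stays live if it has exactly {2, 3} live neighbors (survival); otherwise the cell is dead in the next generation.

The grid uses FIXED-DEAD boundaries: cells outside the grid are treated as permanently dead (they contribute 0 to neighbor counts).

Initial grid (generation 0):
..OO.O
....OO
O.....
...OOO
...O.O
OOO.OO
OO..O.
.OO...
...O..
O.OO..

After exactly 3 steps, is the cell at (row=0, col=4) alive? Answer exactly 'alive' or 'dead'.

Simulating step by step:
Generation 0 (given above): 25 live cells
Generation 1: 21 live cells
...O.O
...OOO
...O..
...O.O
.O....
O.O..O
....OO
OOOO..
...O..
..OO..
Generation 2: 27 live cells
...O.O
..OO.O
..OOOO
..O.O.
.OO.O.
.O..OO
O...OO
.OOO..
..O.O.
..OO..
Generation 3: 20 live cells
..OO..
.....O
.O...O
......
.OO.O.
OOO...
O....O
.OO..O
...OO.
..OO..

Cell (0,4) at generation 3: 0 -> dead

Answer: dead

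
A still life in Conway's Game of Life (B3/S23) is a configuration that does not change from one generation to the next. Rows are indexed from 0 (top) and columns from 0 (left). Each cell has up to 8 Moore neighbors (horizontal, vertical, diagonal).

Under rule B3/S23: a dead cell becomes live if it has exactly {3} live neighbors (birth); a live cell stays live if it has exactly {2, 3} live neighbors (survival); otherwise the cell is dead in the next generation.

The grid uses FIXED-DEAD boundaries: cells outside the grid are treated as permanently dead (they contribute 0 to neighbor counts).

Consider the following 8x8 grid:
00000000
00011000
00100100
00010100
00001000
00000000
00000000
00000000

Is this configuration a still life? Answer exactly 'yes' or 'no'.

Compute generation 1 and compare to generation 0 (given above):
Generation 1:
00000000
00011000
00100100
00010100
00001000
00000000
00000000
00000000
The grids are IDENTICAL -> still life.

Answer: yes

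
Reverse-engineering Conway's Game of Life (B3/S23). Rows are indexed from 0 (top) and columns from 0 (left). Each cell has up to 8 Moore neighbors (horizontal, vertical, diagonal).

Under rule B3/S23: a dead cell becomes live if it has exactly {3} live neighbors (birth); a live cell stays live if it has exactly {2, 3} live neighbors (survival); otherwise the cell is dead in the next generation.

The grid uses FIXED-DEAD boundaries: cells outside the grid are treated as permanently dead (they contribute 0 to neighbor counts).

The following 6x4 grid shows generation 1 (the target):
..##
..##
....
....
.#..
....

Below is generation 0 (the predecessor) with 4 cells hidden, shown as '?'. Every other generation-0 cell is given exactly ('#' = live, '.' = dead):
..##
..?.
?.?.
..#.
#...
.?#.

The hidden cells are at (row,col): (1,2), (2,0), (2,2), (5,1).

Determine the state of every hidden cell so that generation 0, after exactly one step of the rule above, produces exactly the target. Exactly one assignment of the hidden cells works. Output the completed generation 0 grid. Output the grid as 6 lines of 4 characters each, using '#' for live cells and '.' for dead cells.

Answer: ..##
..#.
....
..#.
#...
..#.

Derivation:
Hidden generation-0 cells (in order): (1,2), (2,0), (2,2), (5,1).
A hidden cell only influences target cells in its own 3x3 neighborhood. Try each of the 2^4 = 16 assignments, step the completed generation 0 forward once under B3/S23, and compare with the target:
  (1,2)=. (2,0)=. (2,2)=. (5,1)=. -> step gives (0,2)='.' but target has '#' -> reject
  (1,2)=. (2,0)=. (2,2)=. (5,1)=# -> step gives (0,2)='.' but target has '#' -> reject
  (1,2)=. (2,0)=. (2,2)=# (5,1)=. -> step gives (0,2)='.' but target has '#' -> reject
  (1,2)=. (2,0)=. (2,2)=# (5,1)=# -> step gives (0,2)='.' but target has '#' -> reject
  (1,2)=. (2,0)=# (2,2)=. (5,1)=. -> step gives (0,2)='.' but target has '#' -> reject
  (1,2)=. (2,0)=# (2,2)=. (5,1)=# -> step gives (0,2)='.' but target has '#' -> reject
  (1,2)=. (2,0)=# (2,2)=# (5,1)=. -> step gives (0,2)='.' but target has '#' -> reject
  (1,2)=. (2,0)=# (2,2)=# (5,1)=# -> step gives (0,2)='.' but target has '#' -> reject
  (1,2)=# (2,0)=. (2,2)=. (5,1)=. -> step reproduces the target at every cell -> ACCEPT
  (1,2)=# (2,0)=. (2,2)=. (5,1)=# -> step gives (4,1)='.' but target has '#' -> reject
  (1,2)=# (2,0)=. (2,2)=# (5,1)=. -> step gives (1,1)='#' but target has '.' -> reject
  (1,2)=# (2,0)=. (2,2)=# (5,1)=# -> step gives (1,1)='#' but target has '.' -> reject
  (1,2)=# (2,0)=# (2,2)=. (5,1)=. -> step gives (1,1)='#' but target has '.' -> reject
  (1,2)=# (2,0)=# (2,2)=. (5,1)=# -> step gives (1,1)='#' but target has '.' -> reject
  (1,2)=# (2,0)=# (2,2)=# (5,1)=. -> step gives (1,3)='.' but target has '#' -> reject
  (1,2)=# (2,0)=# (2,2)=# (5,1)=# -> step gives (1,3)='.' but target has '#' -> reject
Unique solution: (1,2)=live, (2,0)=dead, (2,2)=dead, (5,1)=dead.
Check: live-neighbor counts of every cell in the completed generation 0:
0222
0223
0222
1201
0322
1201
Applying B3/S23 to generation 0 with these counts gives:
..##
..##
....
....
.#..
....
which matches the target exactly.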